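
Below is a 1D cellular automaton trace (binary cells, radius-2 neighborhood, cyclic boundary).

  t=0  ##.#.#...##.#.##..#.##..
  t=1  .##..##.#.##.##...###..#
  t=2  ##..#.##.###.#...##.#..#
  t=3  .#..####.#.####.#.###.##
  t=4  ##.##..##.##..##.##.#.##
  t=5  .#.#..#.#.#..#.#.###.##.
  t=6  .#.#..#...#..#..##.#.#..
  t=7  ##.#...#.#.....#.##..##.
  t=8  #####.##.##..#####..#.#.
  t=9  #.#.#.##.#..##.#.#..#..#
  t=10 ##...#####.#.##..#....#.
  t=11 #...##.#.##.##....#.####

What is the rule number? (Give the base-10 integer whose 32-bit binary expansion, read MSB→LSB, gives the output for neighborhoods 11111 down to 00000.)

3034065326

  nb #####: next=#  (t=8,i=2, bit31=1)
  nb ####.: next=.  (t=3,i=6, bit30=0)
  nb ###.#: next=#  (t=2,i=11, bit29=1)
  nb ###..: next=#  (t=1,i=20, bit28=1)
  nb ##.##: next=.  (t=1,i=12, bit27=0)
  nb ##.#.: next=#  (t=0,i=2, bit26=1)
  nb ##..#: next=.  (t=0,i=16, bit25=0)
  nb ##...: next=.  (t=1,i=15, bit24=0)
  nb #.###: next=#  (t=2,i=9, bit23=1)
  nb #.##.: next=#  (t=0,i=14, bit22=1)
  nb #.#.#: next=.  (t=0,i=3, bit21=0)
  nb #.#..: next=#  (t=0,i=5, bit20=1)
  nb #..##: next=#  (t=0,i=23, bit19=1)
  nb #..#.: next=.  (t=0,i=17, bit18=0)
  nb #...#: next=.  (t=0,i=7, bit17=0)
  nb #....: next=.  (t=7,i=11, bit16=0)
  nb .####: next=.  (t=3,i=5, bit15=0)
  nb .###.: next=.  (t=1,i=19, bit14=0)
  nb .##.#: next=#  (t=0,i=1, bit13=1)
  nb .##..: next=.  (t=0,i=15, bit12=0)
  nb .#.##: next=#  (t=0,i=13, bit11=1)
  nb .#.#.: next=.  (t=0,i=4, bit10=0)
  nb .#..#: next=.  (t=2,i=21, bit9=0)
  nb .#...: next=#  (t=0,i=6, bit8=1)
  nb ..###: next=#  (t=1,i=18, bit7=1)
  nb ..##.: next=.  (t=0,i=0, bit6=0)
  nb ..#.#: next=#  (t=0,i=18, bit5=1)
  nb ..#..: next=.  (t=6,i=6, bit4=0)
  nb ...##: next=#  (t=0,i=8, bit3=1)
  nb ...#.: next=#  (t=6,i=0, bit2=1)
  nb ....#: next=#  (t=7,i=13, bit1=1)
  nb .....: next=.  (t=7,i=12, bit0=0)
  bits 10110100110110000010100110101110 = 3034065326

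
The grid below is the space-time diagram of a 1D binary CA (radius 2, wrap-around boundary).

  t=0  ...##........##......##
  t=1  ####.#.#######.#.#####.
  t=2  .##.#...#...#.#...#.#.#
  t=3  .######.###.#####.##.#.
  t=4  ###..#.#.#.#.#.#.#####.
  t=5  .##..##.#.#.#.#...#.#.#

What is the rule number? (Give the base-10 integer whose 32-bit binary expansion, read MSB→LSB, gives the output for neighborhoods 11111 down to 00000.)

  ##### -> .   bit 31 = 0  t=1,i=9
  ####. -> #   bit 30 = 1  t=1,i=2
  ###.# -> .   bit 29 = 0  t=1,i=3
  ###.. -> #   bit 28 = 1  t=4,i=2
  ##.## -> #   bit 27 = 1  t=1,i=22
  ##.#. -> #   bit 26 = 1  t=1,i=4
  ##..# -> .   bit 25 = 0  t=4,i=3
  ##... -> #   bit 24 = 1  t=0,i=0
  #.### -> .   bit 23 = 0  t=1,i=0
  #.##. -> #   bit 22 = 1  t=2,i=1
  #.#.# -> .   bit 21 = 0  t=1,i=5
  #.#.. -> #   bit 20 = 1  t=2,i=4
  #..## -> #   bit 19 = 1  t=3,i=0
  #..#. -> .   bit 18 = 0  t=4,i=4
  #...# -> #   bit 17 = 1  t=0,i=1
  #.... -> .   bit 16 = 0  t=0,i=6
  .#### -> #   bit 15 = 1  t=1,i=1
  .###. -> #   bit 14 = 1  t=3,i=9
  .##.# -> #   bit 13 = 1  t=2,i=2
  .##.. -> .   bit 12 = 0  t=0,i=4
  .#.## -> .   bit 11 = 0  t=1,i=6
  .#.#. -> #   bit 10 = 1  t=2,i=13
  .#..# -> .   bit 9 = 0  t=3,i=22
  .#... -> #   bit 8 = 1  t=2,i=5
  ..### -> #   bit 7 = 1  t=3,i=1
  ..##. -> #   bit 6 = 1  t=0,i=3
  ..#.# -> #   bit 5 = 1  t=2,i=12
  ..#.. -> #   bit 4 = 1  t=2,i=8
  ...## -> #   bit 3 = 1  t=0,i=2
  ...#. -> .   bit 2 = 0  t=2,i=7
  ....# -> #   bit 1 = 1  t=0,i=11
  ..... -> #   bit 0 = 1  t=0,i=7
  bits 01011101010110101110010111111011 = 1566238203

1566238203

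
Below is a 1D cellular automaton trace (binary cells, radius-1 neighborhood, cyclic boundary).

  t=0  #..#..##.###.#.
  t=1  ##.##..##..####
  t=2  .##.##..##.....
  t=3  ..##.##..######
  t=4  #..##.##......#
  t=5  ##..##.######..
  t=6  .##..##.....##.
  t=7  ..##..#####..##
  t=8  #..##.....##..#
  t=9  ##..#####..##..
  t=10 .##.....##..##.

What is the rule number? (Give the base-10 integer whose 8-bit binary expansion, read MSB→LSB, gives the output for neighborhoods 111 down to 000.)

  [7] ### => .  t=0,i=10
  [6] ##. => #  t=0,i=7
  [5] #.# => #  t=0,i=8
  [4] #.. => #  t=0,i=1
  [3] .## => .  t=0,i=6
  [2] .#. => #  t=0,i=0
  [1] ..# => .  t=0,i=2
  [0] ... => #  t=2,i=11
  bits 01110101 = 117

117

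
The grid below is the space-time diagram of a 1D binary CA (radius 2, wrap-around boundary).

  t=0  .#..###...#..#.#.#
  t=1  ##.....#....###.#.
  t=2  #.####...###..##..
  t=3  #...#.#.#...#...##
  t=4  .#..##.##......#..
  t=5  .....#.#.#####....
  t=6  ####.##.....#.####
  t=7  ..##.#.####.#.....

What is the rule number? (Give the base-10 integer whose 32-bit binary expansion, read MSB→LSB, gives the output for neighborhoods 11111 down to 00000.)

  ##### -> .   bit 31 = 0  t=5,i=11
  ####. -> #   bit 30 = 1  t=2,i=4
  ###.# -> #   bit 29 = 1  t=1,i=14
  ###.. -> .   bit 28 = 0  t=0,i=6
  ##.## -> .   bit 27 = 0  t=4,i=6
  ##.#. -> #   bit 26 = 1  t=1,i=15
  ##..# -> #   bit 25 = 1  t=2,i=12
  ##... -> #   bit 24 = 1  t=0,i=7
  #.### -> .   bit 23 = 0  t=2,i=2
  #.##. -> #   bit 22 = 1  t=1,i=0
  #.#.# -> .   bit 21 = 0  t=0,i=15
  #.#.. -> #   bit 20 = 1  t=0,i=1
  #..## -> .   bit 19 = 0  t=0,i=3
  #..#. -> #   bit 18 = 1  t=0,i=12
  #...# -> .   bit 17 = 0  t=0,i=8
  #.... -> #   bit 16 = 1  t=1,i=3
  .#### -> .   bit 15 = 0  t=2,i=3
  .###. -> .   bit 14 = 0  t=0,i=5
  .##.# -> #   bit 13 = 1  t=4,i=5
  .##.. -> .   bit 12 = 0  t=1,i=1
  .#.## -> .   bit 11 = 0  t=1,i=17
  .#.#. -> #   bit 10 = 1  t=0,i=0
  .#..# -> .   bit 9 = 0  t=0,i=2
  .#... -> .   bit 8 = 0  t=1,i=8
  ..### -> .   bit 7 = 0  t=0,i=4
  ..##. -> .   bit 6 = 0  t=2,i=14
  ..#.# -> #   bit 5 = 1  t=0,i=13
  ..#.. -> .   bit 4 = 0  t=0,i=10
  ...## -> #   bit 3 = 1  t=1,i=11
  ...#. -> .   bit 2 = 0  t=0,i=9
  ....# -> #   bit 1 = 1  t=1,i=5
  ..... -> #   bit 0 = 1  t=1,i=4
  bits 01100111010101010010010000101011 = 1733633067

1733633067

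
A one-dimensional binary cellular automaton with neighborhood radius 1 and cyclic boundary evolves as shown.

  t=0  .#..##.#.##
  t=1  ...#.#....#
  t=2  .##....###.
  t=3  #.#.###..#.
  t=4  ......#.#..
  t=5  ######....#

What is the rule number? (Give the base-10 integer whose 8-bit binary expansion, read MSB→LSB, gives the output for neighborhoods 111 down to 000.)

67

  nb ###: next=.  (t=2,i=8, bit7=0)
  nb ##.: next=#  (t=0,i=5, bit6=1)
  nb #.#: next=.  (t=0,i=0, bit5=0)
  nb #..: next=.  (t=0,i=2, bit4=0)
  nb .##: next=.  (t=0,i=4, bit3=0)
  nb .#.: next=.  (t=0,i=1, bit2=0)
  nb ..#: next=#  (t=0,i=3, bit1=1)
  nb ...: next=#  (t=1,i=1, bit0=1)
  bits 01000011 = 67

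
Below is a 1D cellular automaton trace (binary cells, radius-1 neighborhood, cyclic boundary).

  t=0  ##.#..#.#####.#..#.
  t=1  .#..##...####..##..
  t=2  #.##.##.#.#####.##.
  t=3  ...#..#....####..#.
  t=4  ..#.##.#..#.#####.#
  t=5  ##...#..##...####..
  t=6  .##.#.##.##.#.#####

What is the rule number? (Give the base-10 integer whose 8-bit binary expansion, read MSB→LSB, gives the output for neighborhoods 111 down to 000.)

210

  [7] ### => #  t=0,i=9
  [6] ##. => #  t=0,i=1
  [5] #.# => .  t=0,i=2
  [4] #.. => #  t=0,i=4
  [3] .## => .  t=0,i=0
  [2] .#. => .  t=0,i=3
  [1] ..# => #  t=0,i=5
  [0] ... => .  t=1,i=7
  bits 11010010 = 210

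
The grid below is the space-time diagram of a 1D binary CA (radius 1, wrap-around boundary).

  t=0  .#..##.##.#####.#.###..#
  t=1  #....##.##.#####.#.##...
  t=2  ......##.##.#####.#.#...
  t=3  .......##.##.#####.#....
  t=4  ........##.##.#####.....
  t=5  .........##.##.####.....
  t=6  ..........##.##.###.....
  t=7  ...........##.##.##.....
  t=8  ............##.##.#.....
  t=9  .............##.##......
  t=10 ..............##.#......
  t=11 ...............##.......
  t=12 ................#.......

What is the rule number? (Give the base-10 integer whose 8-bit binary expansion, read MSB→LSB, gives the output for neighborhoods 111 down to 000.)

  ###|#  b7=1 t=0,i=11
  ##.|#  b6=1 t=0,i=5
  #.#|#  b5=1 t=0,i=0
  #..|.  b4=0 t=0,i=2
  .##|.  b3=0 t=0,i=4
  .#.|.  b2=0 t=0,i=1
  ..#|.  b1=0 t=0,i=3
  ...|.  b0=0 t=1,i=2
  bits 11100000 = 224

224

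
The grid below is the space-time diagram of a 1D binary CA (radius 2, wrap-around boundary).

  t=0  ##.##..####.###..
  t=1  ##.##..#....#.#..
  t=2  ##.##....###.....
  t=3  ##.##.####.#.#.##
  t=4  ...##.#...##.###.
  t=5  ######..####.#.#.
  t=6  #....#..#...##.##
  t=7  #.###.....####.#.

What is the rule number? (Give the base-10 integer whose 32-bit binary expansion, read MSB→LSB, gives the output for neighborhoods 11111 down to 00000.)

  ##### -> .   bit 31 = 0  t=5,i=2
  ####. -> .   bit 30 = 0  t=0,i=9
  ###.# -> .   bit 29 = 0  t=0,i=10
  ###.. -> #   bit 28 = 1  t=0,i=14
  ##.## -> .   bit 27 = 0  t=0,i=2
  ##.#. -> #   bit 26 = 1  t=3,i=10
  ##..# -> .   bit 25 = 0  t=0,i=5
  ##... -> .   bit 24 = 0  t=2,i=5
  #.### -> #   bit 23 = 1  t=0,i=12
  #.##. -> #   bit 22 = 1  t=0,i=3
  #.#.# -> #   bit 21 = 1  t=3,i=11
  #.#.. -> .   bit 20 = 0  t=1,i=14
  #..## -> .   bit 19 = 0  t=0,i=6
  #..#. -> .   bit 18 = 0  t=1,i=6
  #...# -> #   bit 17 = 1  t=4,i=8
  #.... -> #   bit 16 = 1  t=1,i=9
  .#### -> .   bit 15 = 0  t=0,i=8
  .###. -> .   bit 14 = 0  t=0,i=13
  .##.# -> #   bit 13 = 1  t=0,i=1
  .##.. -> #   bit 12 = 1  t=0,i=4
  .#.## -> #   bit 11 = 1  t=3,i=14
  .#.#. -> .   bit 10 = 0  t=1,i=13
  .#..# -> .   bit 9 = 0  t=1,i=15
  .#... -> .   bit 8 = 0  t=1,i=8
  ..### -> #   bit 7 = 1  t=0,i=7
  ..##. -> #   bit 6 = 1  t=0,i=0
  ..#.# -> .   bit 5 = 0  t=1,i=12
  ..#.. -> .   bit 4 = 0  t=1,i=7
  ...## -> #   bit 3 = 1  t=2,i=8
  ...#. -> #   bit 2 = 1  t=1,i=11
  ....# -> #   bit 1 = 1  t=1,i=10
  ..... -> .   bit 0 = 0  t=2,i=14
  bits 00010100111000110011100011001110 = 350435534

350435534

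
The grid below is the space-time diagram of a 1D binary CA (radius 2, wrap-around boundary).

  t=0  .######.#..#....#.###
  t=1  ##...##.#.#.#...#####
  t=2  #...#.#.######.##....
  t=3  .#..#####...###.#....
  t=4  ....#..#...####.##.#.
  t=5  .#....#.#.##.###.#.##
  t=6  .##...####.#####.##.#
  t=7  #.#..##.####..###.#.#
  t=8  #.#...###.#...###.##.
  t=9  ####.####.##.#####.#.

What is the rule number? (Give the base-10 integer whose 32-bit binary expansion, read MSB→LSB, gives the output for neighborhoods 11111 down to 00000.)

1756659113

  nb #####: next=.  (t=0,i=3, bit31=0)
  nb ####.: next=#  (t=0,i=5, bit30=1)
  nb ###.#: next=#  (t=0,i=6, bit29=1)
  nb ###..: next=.  (t=1,i=1, bit28=0)
  nb ##.##: next=#  (t=0,i=0, bit27=1)
  nb ##.#.: next=.  (t=0,i=7, bit26=0)
  nb ##..#: next=.  (t=7,i=12, bit25=0)
  nb ##...: next=.  (t=1,i=2, bit24=0)
  nb #.###: next=#  (t=0,i=1, bit23=1)
  nb #.##.: next=.  (t=2,i=15, bit22=0)
  nb #.#.#: next=#  (t=1,i=8, bit21=1)
  nb #.#..: next=#  (t=0,i=8, bit20=1)
  nb #..##: next=.  (t=3,i=3, bit19=0)
  nb #..#.: next=#  (t=0,i=10, bit18=1)
  nb #...#: next=.  (t=1,i=3, bit17=0)
  nb #....: next=.  (t=0,i=13, bit16=0)
  nb .####: next=.  (t=0,i=2, bit15=0)
  nb .###.: next=#  (t=0,i=19, bit14=1)
  nb .##.#: next=#  (t=1,i=6, bit13=1)
  nb .##..: next=#  (t=2,i=16, bit12=1)
  nb .#.##: next=#  (t=0,i=17, bit11=1)
  nb .#.#.: next=#  (t=1,i=9, bit10=1)
  nb .#..#: next=.  (t=0,i=9, bit9=0)
  nb .#...: next=#  (t=0,i=12, bit8=1)
  nb ..###: next=#  (t=1,i=16, bit7=1)
  nb ..##.: next=.  (t=1,i=5, bit6=0)
  nb ..#.#: next=#  (t=0,i=16, bit5=1)
  nb ..#..: next=.  (t=0,i=11, bit4=0)
  nb ...##: next=#  (t=1,i=4, bit3=1)
  nb ...#.: next=.  (t=0,i=15, bit2=0)
  nb ....#: next=.  (t=0,i=14, bit1=0)
  nb .....: next=#  (t=3,i=19, bit0=1)
  bits 01101000101101000111110110101001 = 1756659113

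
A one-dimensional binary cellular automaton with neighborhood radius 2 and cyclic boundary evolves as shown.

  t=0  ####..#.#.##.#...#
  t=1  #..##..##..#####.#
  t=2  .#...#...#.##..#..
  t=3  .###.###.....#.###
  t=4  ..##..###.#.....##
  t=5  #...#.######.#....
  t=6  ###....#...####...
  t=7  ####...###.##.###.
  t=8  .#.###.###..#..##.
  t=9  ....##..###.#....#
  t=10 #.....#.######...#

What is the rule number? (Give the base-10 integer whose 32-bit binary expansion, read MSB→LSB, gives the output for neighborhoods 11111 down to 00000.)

  #####|.  b31=0 t=0,i=1
  ####.|.  b30=0 t=0,i=2
  ###.#|#  b29=1 t=1,i=15
  ###..|#  b28=1 t=0,i=3
  ##.##|.  b27=0 t=1,i=16
  ##.#.|#  b26=1 t=0,i=12
  ##..#|#  b25=1 t=0,i=4
  ##...|#  b24=1 t=3,i=8
  #.###|.  b23=0 t=3,i=1
  #.##.|.  b22=0 t=0,i=10
  #.#.#|#  b21=1 t=0,i=8
  #.#..|#  b20=1 t=0,i=13
  #..##|.  b19=0 t=1,i=2
  #..#.|.  b18=0 t=0,i=5
  #...#|#  b17=1 t=0,i=15
  #....|.  b16=0 t=3,i=9
  .####|#  b15=1 t=0,i=0
  .###.|#  b14=1 t=3,i=2
  .##.#|#  b13=1 t=0,i=11
  .##..|.  b12=0 t=1,i=0
  .#.##|.  b11=0 t=0,i=9
  .#.#.|#  b10=1 t=0,i=7
  .#..#|.  b9=0 t=8,i=13
  .#...|#  b8=1 t=0,i=14
  ..###|#  b7=1 t=0,i=17
  ..##.|.  b6=0 t=1,i=3
  ..#.#|.  b5=0 t=0,i=6
  ..#..|#  b4=1 t=2,i=1
  ...##|.  b3=0 t=0,i=16
  ...#.|.  b2=0 t=2,i=0
  ....#|.  b1=0 t=3,i=11
  .....|#  b0=1 t=3,i=10
  bits 00110111001100101110010110010001 = 926082449

926082449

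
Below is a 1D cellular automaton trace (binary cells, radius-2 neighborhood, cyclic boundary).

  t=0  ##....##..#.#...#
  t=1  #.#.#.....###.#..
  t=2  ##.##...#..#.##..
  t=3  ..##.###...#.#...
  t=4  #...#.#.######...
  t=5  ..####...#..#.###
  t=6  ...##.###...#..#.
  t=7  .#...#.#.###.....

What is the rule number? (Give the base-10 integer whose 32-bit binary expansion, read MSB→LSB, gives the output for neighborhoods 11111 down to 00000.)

  nb #####: next=.  (t=4,i=10, bit31=0)
  nb ####.: next=#  (t=4,i=12, bit30=1)
  nb ###.#: next=.  (t=1,i=12, bit29=0)
  nb ###..: next=.  (t=0,i=1, bit28=0)
  nb ##.##: next=#  (t=2,i=2, bit27=1)
  nb ##.#.: next=#  (t=1,i=13, bit26=1)
  nb ##..#: next=.  (t=0,i=8, bit25=0)
  nb ##...: next=#  (t=0,i=2, bit24=1)
  nb #.###: next=.  (t=3,i=5, bit23=0)
  nb #.##.: next=#  (t=2,i=3, bit22=1)
  nb #.#.#: next=.  (t=1,i=2, bit21=0)
  nb #.#..: next=#  (t=0,i=12, bit20=1)
  nb #..##: next=.  (t=2,i=16, bit19=0)
  nb #..#.: next=.  (t=0,i=9, bit18=0)
  nb #...#: next=#  (t=0,i=14, bit17=1)
  nb #....: next=.  (t=0,i=3, bit16=0)
  nb .####: next=#  (t=4,i=9, bit15=1)
  nb .###.: next=#  (t=0,i=0, bit14=1)
  nb .##.#: next=.  (t=2,i=1, bit13=0)
  nb .##..: next=.  (t=0,i=7, bit12=0)
  nb .#.##: next=.  (t=2,i=12, bit11=0)
  nb .#.#.: next=#  (t=0,i=11, bit10=1)
  nb .#..#: next=.  (t=1,i=15, bit9=0)
  nb .#...: next=.  (t=0,i=13, bit8=0)
  nb ..###: next=.  (t=0,i=16, bit7=0)
  nb ..##.: next=.  (t=0,i=6, bit6=0)
  nb ..#.#: next=#  (t=0,i=10, bit5=1)
  nb ..#..: next=.  (t=2,i=8, bit4=0)
  nb ...##: next=.  (t=0,i=5, bit3=0)
  nb ...#.: next=#  (t=2,i=7, bit2=1)
  nb ....#: next=#  (t=0,i=4, bit1=1)
  nb .....: next=.  (t=1,i=7, bit0=0)
  bits 01001101010100101100010000100110 = 1297269798

1297269798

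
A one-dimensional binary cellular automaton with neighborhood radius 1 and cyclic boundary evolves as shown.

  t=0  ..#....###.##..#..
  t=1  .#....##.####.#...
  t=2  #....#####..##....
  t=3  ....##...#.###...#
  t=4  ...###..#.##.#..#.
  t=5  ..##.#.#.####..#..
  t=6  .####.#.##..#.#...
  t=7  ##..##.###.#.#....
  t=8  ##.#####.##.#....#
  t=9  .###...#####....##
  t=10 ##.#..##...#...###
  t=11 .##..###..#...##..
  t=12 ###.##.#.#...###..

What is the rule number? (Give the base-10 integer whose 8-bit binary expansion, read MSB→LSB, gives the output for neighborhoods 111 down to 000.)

106

  ### -> .   bit 7 = 0  t=0,i=8
  ##. -> #   bit 6 = 1  t=0,i=9
  #.# -> #   bit 5 = 1  t=0,i=10
  #.. -> .   bit 4 = 0  t=0,i=3
  .## -> #   bit 3 = 1  t=0,i=7
  .#. -> .   bit 2 = 0  t=0,i=2
  ..# -> #   bit 1 = 1  t=0,i=1
  ... -> .   bit 0 = 0  t=0,i=0
  bits 01101010 = 106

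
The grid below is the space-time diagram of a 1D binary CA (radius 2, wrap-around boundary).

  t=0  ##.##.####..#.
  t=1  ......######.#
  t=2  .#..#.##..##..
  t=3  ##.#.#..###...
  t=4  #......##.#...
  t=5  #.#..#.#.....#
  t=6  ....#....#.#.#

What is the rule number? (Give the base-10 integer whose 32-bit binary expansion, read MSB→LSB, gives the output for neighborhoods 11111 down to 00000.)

  ##### -> .   bit 31 = 0  t=1,i=8
  ####. -> #   bit 30 = 1  t=0,i=8
  ###.# -> #   bit 29 = 1  t=1,i=11
  ###.. -> #   bit 28 = 1  t=0,i=9
  ##.## -> .   bit 27 = 0  t=0,i=2
  ##.#. -> .   bit 26 = 0  t=1,i=12
  ##..# -> #   bit 25 = 1  t=0,i=10
  ##... -> .   bit 24 = 0  t=2,i=12
  #.### -> #   bit 23 = 1  t=0,i=6
  #.##. -> .   bit 22 = 0  t=0,i=0
  #.#.# -> .   bit 21 = 0  t=3,i=3
  #.#.. -> .   bit 20 = 0  t=1,i=13
  #..## -> #   bit 19 = 1  t=2,i=9
  #..#. -> #   bit 18 = 1  t=0,i=11
  #...# -> .   bit 17 = 0  t=2,i=13
  #.... -> #   bit 16 = 1  t=1,i=1
  .#### -> #   bit 15 = 1  t=0,i=7
  .###. -> .   bit 14 = 0  t=3,i=9
  .##.# -> .   bit 13 = 0  t=0,i=1
  .##.. -> .   bit 12 = 0  t=2,i=7
  .#.## -> #   bit 11 = 1  t=0,i=13
  .#.#. -> .   bit 10 = 0  t=3,i=4
  .#..# -> .   bit 9 = 0  t=2,i=2
  .#... -> .   bit 8 = 0  t=1,i=0
  ..### -> #   bit 7 = 1  t=1,i=6
  ..##. -> #   bit 6 = 1  t=2,i=10
  ..#.# -> .   bit 5 = 0  t=0,i=12
  ..#.. -> #   bit 4 = 1  t=2,i=1
  ...## -> .   bit 3 = 0  t=1,i=5
  ...#. -> #   bit 2 = 1  t=2,i=0
  ....# -> #   bit 1 = 1  t=1,i=4
  ..... -> .   bit 0 = 0  t=1,i=2
  bits 01110010100011011000100011010110 = 1921878230

1921878230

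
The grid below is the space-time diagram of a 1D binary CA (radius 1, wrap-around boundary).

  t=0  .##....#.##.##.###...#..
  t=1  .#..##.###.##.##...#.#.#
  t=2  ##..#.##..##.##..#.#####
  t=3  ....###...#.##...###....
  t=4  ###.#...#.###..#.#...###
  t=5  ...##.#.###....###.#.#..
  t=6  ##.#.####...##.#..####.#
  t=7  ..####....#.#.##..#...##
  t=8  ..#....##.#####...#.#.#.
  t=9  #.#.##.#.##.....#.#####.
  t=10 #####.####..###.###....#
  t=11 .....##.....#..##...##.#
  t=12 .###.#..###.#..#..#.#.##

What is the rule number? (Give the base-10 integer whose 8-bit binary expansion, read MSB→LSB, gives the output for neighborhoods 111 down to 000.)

  [7] ### => .  t=0,i=16
  [6] ##. => .  t=0,i=2
  [5] #.# => #  t=0,i=8
  [4] #.. => .  t=0,i=3
  [3] .## => #  t=0,i=1
  [2] .#. => #  t=0,i=7
  [1] ..# => .  t=0,i=0
  [0] ... => #  t=0,i=4
  bits 00101101 = 45

45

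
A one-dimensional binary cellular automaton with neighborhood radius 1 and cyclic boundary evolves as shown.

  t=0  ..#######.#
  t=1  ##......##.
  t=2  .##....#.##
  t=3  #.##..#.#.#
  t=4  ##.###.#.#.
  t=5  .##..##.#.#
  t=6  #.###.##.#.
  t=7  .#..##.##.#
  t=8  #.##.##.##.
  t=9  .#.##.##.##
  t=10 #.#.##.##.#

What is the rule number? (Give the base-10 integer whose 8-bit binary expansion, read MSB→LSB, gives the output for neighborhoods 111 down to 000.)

  ###|.  b7=0 t=0,i=3
  ##.|#  b6=1 t=0,i=8
  #.#|#  b5=1 t=0,i=9
  #..|#  b4=1 t=0,i=0
  .##|.  b3=0 t=0,i=2
  .#.|.  b2=0 t=0,i=10
  ..#|#  b1=1 t=0,i=1
  ...|.  b0=0 t=1,i=3
  bits 01110010 = 114

114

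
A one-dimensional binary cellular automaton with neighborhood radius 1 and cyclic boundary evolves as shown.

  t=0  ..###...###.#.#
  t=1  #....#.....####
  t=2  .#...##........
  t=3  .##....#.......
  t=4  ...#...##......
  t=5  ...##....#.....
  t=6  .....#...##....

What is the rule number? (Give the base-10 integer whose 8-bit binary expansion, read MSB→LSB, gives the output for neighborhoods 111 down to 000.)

52

  ###|.  b7=0 t=0,i=3
  ##.|.  b6=0 t=0,i=4
  #.#|#  b5=1 t=0,i=11
  #..|#  b4=1 t=0,i=0
  .##|.  b3=0 t=0,i=2
  .#.|#  b2=1 t=0,i=12
  ..#|.  b1=0 t=0,i=1
  ...|.  b0=0 t=0,i=6
  bits 00110100 = 52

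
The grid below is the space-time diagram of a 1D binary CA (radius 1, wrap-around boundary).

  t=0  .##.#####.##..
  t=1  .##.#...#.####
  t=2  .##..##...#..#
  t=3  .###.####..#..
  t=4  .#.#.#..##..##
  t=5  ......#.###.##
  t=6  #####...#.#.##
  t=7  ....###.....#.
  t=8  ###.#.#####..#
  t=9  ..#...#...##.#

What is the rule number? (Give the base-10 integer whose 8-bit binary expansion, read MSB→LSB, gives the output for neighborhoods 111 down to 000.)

  nb ###: next=.  (t=0,i=5, bit7=0)
  nb ##.: next=#  (t=0,i=2, bit6=1)
  nb #.#: next=.  (t=0,i=3, bit5=0)
  nb #..: next=#  (t=0,i=12, bit4=1)
  nb .##: next=#  (t=0,i=1, bit3=1)
  nb .#.: next=.  (t=1,i=4, bit2=0)
  nb ..#: next=.  (t=0,i=0, bit1=0)
  nb ...: next=#  (t=0,i=13, bit0=1)
  bits 01011001 = 89

89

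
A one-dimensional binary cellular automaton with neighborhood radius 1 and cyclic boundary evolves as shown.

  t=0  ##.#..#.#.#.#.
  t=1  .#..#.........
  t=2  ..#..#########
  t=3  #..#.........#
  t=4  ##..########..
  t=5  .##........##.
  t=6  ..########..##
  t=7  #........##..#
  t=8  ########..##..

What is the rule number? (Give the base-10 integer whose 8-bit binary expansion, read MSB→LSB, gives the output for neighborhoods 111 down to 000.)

  nb ###: next=.  (t=2,i=6, bit7=0)
  nb ##.: next=#  (t=0,i=1, bit6=1)
  nb #.#: next=.  (t=0,i=2, bit5=0)
  nb #..: next=#  (t=0,i=4, bit4=1)
  nb .##: next=.  (t=0,i=0, bit3=0)
  nb .#.: next=.  (t=0,i=3, bit2=0)
  nb ..#: next=.  (t=0,i=5, bit1=0)
  nb ...: next=#  (t=1,i=6, bit0=1)
  bits 01010001 = 81

81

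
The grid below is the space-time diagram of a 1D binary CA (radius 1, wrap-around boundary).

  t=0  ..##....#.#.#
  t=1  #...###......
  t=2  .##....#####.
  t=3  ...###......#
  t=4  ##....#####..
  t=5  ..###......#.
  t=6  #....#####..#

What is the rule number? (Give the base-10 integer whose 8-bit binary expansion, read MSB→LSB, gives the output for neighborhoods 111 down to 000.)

  nb ###: next=.  (t=1,i=5, bit7=0)
  nb ##.: next=.  (t=0,i=3, bit6=0)
  nb #.#: next=.  (t=0,i=9, bit5=0)
  nb #..: next=#  (t=0,i=0, bit4=1)
  nb .##: next=.  (t=0,i=2, bit3=0)
  nb .#.: next=.  (t=0,i=8, bit2=0)
  nb ..#: next=.  (t=0,i=1, bit1=0)
  nb ...: next=#  (t=0,i=5, bit0=1)
  bits 00010001 = 17

17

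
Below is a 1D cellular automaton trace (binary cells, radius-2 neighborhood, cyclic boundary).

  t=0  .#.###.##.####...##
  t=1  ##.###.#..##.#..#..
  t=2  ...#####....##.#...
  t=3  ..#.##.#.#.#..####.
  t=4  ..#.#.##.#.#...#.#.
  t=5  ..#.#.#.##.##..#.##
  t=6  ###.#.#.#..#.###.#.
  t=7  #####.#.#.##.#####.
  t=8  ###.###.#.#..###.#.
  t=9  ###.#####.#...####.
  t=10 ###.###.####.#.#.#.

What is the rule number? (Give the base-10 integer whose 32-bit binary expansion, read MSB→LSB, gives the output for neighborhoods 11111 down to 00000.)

  #####|#  b31=1 t=2,i=5
  ####.|.  b30=0 t=0,i=12
  ###.#|#  b29=1 t=0,i=5
  ###..|#  b28=1 t=0,i=13
  ##.##|.  b27=0 t=0,i=6
  ##.#.|#  b26=1 t=0,i=0
  ##..#|#  b25=1 t=5,i=0
  ##...|.  b24=0 t=0,i=14
  #.###|#  b23=1 t=0,i=3
  #.##.|#  b22=1 t=0,i=7
  #.#.#|#  b21=1 t=0,i=1
  #.#..|#  b20=1 t=1,i=7
  #..##|.  b19=0 t=1,i=9
  #..#.|#  b18=1 t=1,i=15
  #...#|.  b17=0 t=0,i=15
  #....|#  b16=1 t=2,i=9
  .####|#  b15=1 t=0,i=11
  .###.|#  b14=1 t=0,i=4
  .##.#|.  b13=0 t=0,i=8
  .##..|.  b12=0 t=5,i=12
  .#.##|.  b11=0 t=0,i=2
  .#.#.|.  b10=0 t=3,i=8
  .#..#|.  b9=0 t=1,i=8
  .#...|#  b8=1 t=2,i=16
  ..###|.  b7=0 t=2,i=3
  ..##.|.  b6=0 t=0,i=17
  ..#.#|#  b5=1 t=3,i=2
  ..#..|.  b4=0 t=1,i=16
  ...##|#  b3=1 t=0,i=16
  ...#.|.  b2=0 t=3,i=1
  ....#|.  b1=0 t=2,i=1
  .....|.  b0=0 t=2,i=0
  bits 10110110111101011100000100101000 = 3069559080

3069559080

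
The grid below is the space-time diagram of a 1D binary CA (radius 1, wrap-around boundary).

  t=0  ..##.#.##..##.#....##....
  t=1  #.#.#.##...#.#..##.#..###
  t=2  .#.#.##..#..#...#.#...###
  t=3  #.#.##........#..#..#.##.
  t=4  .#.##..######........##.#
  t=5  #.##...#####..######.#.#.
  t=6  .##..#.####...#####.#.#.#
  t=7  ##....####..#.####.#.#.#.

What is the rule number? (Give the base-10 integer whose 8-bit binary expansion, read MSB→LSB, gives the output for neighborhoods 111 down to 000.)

  ### -> #   bit 7 = 1  t=1,i=23
  ##. -> .   bit 6 = 0  t=0,i=3
  #.# -> #   bit 5 = 1  t=0,i=4
  #.. -> .   bit 4 = 0  t=0,i=9
  .## -> #   bit 3 = 1  t=0,i=2
  .#. -> .   bit 2 = 0  t=0,i=5
  ..# -> .   bit 1 = 0  t=0,i=1
  ... -> #   bit 0 = 1  t=0,i=0
  bits 10101001 = 169

169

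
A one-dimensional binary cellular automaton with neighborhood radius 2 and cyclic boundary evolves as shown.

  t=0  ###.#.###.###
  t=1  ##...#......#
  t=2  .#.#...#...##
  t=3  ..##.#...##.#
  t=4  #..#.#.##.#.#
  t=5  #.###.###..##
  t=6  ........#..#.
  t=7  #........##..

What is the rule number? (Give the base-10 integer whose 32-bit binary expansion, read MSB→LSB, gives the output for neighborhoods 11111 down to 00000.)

  ##### -> #   bit 31 = 1  t=0,i=0
  ####. -> #   bit 30 = 1  t=0,i=1
  ###.# -> .   bit 29 = 0  t=0,i=2
  ###.. -> #   bit 28 = 1  t=1,i=1
  ##.## -> .   bit 27 = 0  t=0,i=9
  ##.#. -> .   bit 26 = 0  t=0,i=3
  ##..# -> .   bit 25 = 0  t=4,i=1
  ##... -> .   bit 24 = 0  t=1,i=2
  #.### -> .   bit 23 = 0  t=0,i=6
  #.##. -> #   bit 22 = 1  t=4,i=7
  #.#.# -> .   bit 21 = 0  t=0,i=4
  #.#.. -> #   bit 20 = 1  t=2,i=3
  #..## -> .   bit 19 = 0  t=3,i=1
  #..#. -> #   bit 18 = 1  t=4,i=2
  #...# -> #   bit 17 = 1  t=1,i=3
  #.... -> #   bit 16 = 1  t=1,i=7
  .#### -> .   bit 15 = 0  t=0,i=11
  .###. -> .   bit 14 = 0  t=0,i=7
  .##.# -> #   bit 13 = 1  t=2,i=12
  .##.. -> #   bit 12 = 1  t=4,i=0
  .#.## -> #   bit 11 = 1  t=0,i=5
  .#.#. -> #   bit 10 = 1  t=2,i=2
  .#..# -> #   bit 9 = 1  t=3,i=0
  .#... -> .   bit 8 = 0  t=1,i=6
  ..### -> #   bit 7 = 1  t=1,i=12
  ..##. -> .   bit 6 = 0  t=2,i=11
  ..#.# -> #   bit 5 = 1  t=4,i=3
  ..#.. -> .   bit 4 = 0  t=1,i=5
  ...## -> #   bit 3 = 1  t=1,i=11
  ...#. -> .   bit 2 = 0  t=1,i=4
  ....# -> .   bit 1 = 0  t=1,i=10
  ..... -> .   bit 0 = 0  t=1,i=8
  bits 11010000010101110011111010101000 = 3495378600

3495378600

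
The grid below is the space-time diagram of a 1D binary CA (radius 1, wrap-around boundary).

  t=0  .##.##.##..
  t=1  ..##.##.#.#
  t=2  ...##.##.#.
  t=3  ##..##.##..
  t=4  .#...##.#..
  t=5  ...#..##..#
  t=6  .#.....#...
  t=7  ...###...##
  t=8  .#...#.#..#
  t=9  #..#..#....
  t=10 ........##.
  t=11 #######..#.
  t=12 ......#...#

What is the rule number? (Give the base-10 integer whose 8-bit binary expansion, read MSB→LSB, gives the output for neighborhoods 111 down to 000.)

97

  ###|.  b7=0 t=7,i=4
  ##.|#  b6=1 t=0,i=2
  #.#|#  b5=1 t=0,i=3
  #..|.  b4=0 t=0,i=9
  .##|.  b3=0 t=0,i=1
  .#.|.  b2=0 t=1,i=8
  ..#|.  b1=0 t=0,i=0
  ...|#  b0=1 t=0,i=10
  bits 01100001 = 97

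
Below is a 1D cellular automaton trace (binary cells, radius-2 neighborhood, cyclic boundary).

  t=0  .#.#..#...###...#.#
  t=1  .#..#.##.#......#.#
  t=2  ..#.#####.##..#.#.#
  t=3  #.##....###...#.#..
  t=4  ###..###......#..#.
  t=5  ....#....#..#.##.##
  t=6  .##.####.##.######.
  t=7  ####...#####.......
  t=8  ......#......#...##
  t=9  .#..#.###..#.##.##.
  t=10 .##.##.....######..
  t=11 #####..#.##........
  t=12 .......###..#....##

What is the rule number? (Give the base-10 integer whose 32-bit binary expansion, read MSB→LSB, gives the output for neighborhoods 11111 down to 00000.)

745089914

  #####|.  b31=0 t=2,i=6
  ####.|.  b30=0 t=2,i=7
  ###.#|#  b29=1 t=2,i=8
  ###..|.  b28=0 t=0,i=12
  ##.##|#  b27=1 t=2,i=9
  ##.#.|#  b26=1 t=1,i=8
  ##..#|.  b25=0 t=2,i=12
  ##...|.  b24=0 t=0,i=13
  #.###|.  b23=0 t=2,i=4
  #.##.|#  b22=1 t=1,i=6
  #.#.#|#  b21=1 t=0,i=1
  #.#..|.  b20=0 t=0,i=3
  #..##|#  b19=1 t=4,i=4
  #..#.|.  b18=0 t=0,i=5
  #...#|.  b17=0 t=0,i=8
  #....|#  b16=1 t=1,i=11
  .####|.  b15=0 t=2,i=5
  .###.|.  b14=0 t=0,i=11
  .##.#|#  b13=1 t=1,i=7
  .##..|.  b12=0 t=2,i=11
  .#.##|#  b11=1 t=1,i=5
  .#.#.|.  b10=0 t=0,i=0
  .#..#|#  b9=1 t=0,i=4
  .#...|#  b8=1 t=0,i=7
  ..###|.  b7=0 t=0,i=10
  ..##.|#  b6=1 t=6,i=1
  ..#.#|#  b5=1 t=0,i=16
  ..#..|#  b4=1 t=0,i=6
  ...##|#  b3=1 t=0,i=9
  ...#.|.  b2=0 t=0,i=15
  ....#|#  b1=1 t=1,i=14
  .....|.  b0=0 t=1,i=12
  bits 00101100011010010010101101111010 = 745089914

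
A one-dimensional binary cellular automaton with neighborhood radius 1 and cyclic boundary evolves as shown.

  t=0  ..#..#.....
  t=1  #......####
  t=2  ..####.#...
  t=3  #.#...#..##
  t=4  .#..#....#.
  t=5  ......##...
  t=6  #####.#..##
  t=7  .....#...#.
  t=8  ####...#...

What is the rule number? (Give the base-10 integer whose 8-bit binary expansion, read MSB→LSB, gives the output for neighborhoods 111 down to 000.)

  [7] ### => .  t=1,i=8
  [6] ##. => .  t=1,i=0
  [5] #.# => #  t=2,i=6
  [4] #.. => .  t=0,i=3
  [3] .## => #  t=1,i=7
  [2] .#. => .  t=0,i=2
  [1] ..# => .  t=0,i=1
  [0] ... => #  t=0,i=0
  bits 00101001 = 41

41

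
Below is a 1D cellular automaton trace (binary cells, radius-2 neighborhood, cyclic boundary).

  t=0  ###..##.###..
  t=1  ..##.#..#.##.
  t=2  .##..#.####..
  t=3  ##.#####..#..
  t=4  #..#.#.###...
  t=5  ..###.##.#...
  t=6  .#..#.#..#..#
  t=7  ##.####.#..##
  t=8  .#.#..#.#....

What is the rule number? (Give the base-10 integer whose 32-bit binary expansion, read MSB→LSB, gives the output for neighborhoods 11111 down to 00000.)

3000241257

  ##### -> #   bit 31 = 1  t=3,i=5
  ####. -> .   bit 30 = 0  t=2,i=9
  ###.# -> #   bit 29 = 1  t=5,i=4
  ###.. -> #   bit 28 = 1  t=0,i=2
  ##.## -> .   bit 27 = 0  t=0,i=7
  ##.#. -> .   bit 26 = 0  t=1,i=4
  ##..# -> #   bit 25 = 1  t=0,i=3
  ##... -> .   bit 24 = 0  t=1,i=12
  #.### -> #   bit 23 = 1  t=0,i=8
  #.##. -> #   bit 22 = 1  t=1,i=10
  #.#.# -> .   bit 21 = 0  t=4,i=5
  #.#.. -> #   bit 20 = 1  t=1,i=5
  #..## -> .   bit 19 = 0  t=0,i=4
  #..#. -> #   bit 18 = 1  t=1,i=7
  #...# -> .   bit 17 = 0  t=1,i=0
  #.... -> .   bit 16 = 0  t=5,i=11
  .#### -> .   bit 15 = 0  t=2,i=8
  .###. -> .   bit 14 = 0  t=0,i=1
  .##.# -> .   bit 13 = 0  t=0,i=6
  .##.. -> .   bit 12 = 0  t=1,i=11
  .#.## -> #   bit 11 = 1  t=1,i=9
  .#.#. -> #   bit 10 = 1  t=4,i=4
  .#..# -> .   bit 9 = 0  t=1,i=6
  .#... -> .   bit 8 = 0  t=5,i=10
  ..### -> .   bit 7 = 0  t=0,i=0
  ..##. -> #   bit 6 = 1  t=0,i=5
  ..#.# -> #   bit 5 = 1  t=1,i=8
  ..#.. -> .   bit 4 = 0  t=3,i=10
  ...## -> #   bit 3 = 1  t=1,i=1
  ...#. -> .   bit 2 = 0  t=4,i=12
  ....# -> .   bit 1 = 0  t=5,i=0
  ..... -> #   bit 0 = 1  t=5,i=12
  bits 10110010110101000000110001101001 = 3000241257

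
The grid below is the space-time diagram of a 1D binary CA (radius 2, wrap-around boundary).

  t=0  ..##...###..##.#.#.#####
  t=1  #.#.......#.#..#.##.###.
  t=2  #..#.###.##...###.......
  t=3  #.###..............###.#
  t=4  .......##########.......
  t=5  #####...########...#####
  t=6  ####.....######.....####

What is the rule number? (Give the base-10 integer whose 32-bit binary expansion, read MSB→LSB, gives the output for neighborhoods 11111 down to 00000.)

3257174389

  nb #####: next=#  (t=0,i=21, bit31=1)
  nb ####.: next=#  (t=0,i=22, bit30=1)
  nb ###.#: next=.  (t=1,i=22, bit29=0)
  nb ###..: next=.  (t=0,i=9, bit28=0)
  nb ##.##: next=.  (t=1,i=19, bit27=0)
  nb ##.#.: next=.  (t=0,i=14, bit26=0)
  nb ##..#: next=#  (t=0,i=0, bit25=1)
  nb ##...: next=.  (t=0,i=4, bit24=0)
  nb #.###: next=.  (t=0,i=19, bit23=0)
  nb #.##.: next=.  (t=1,i=17, bit22=0)
  nb #.#.#: next=#  (t=0,i=15, bit21=1)
  nb #.#..: next=.  (t=1,i=2, bit20=0)
  nb #..##: next=.  (t=0,i=1, bit19=0)
  nb #..#.: next=#  (t=1,i=14, bit18=1)
  nb #...#: next=.  (t=0,i=5, bit17=0)
  nb #....: next=.  (t=1,i=4, bit16=0)
  nb .####: next=#  (t=0,i=20, bit15=1)
  nb .###.: next=.  (t=0,i=8, bit14=0)
  nb .##.#: next=.  (t=0,i=13, bit13=0)
  nb .##..: next=.  (t=0,i=3, bit12=0)
  nb .#.##: next=#  (t=0,i=18, bit11=1)
  nb .#.#.: next=.  (t=0,i=16, bit10=0)
  nb .#..#: next=.  (t=1,i=13, bit9=0)
  nb .#...: next=#  (t=1,i=3, bit8=1)
  nb ..###: next=.  (t=0,i=7, bit7=0)
  nb ..##.: next=#  (t=0,i=2, bit6=1)
  nb ..#.#: next=#  (t=1,i=10, bit5=1)
  nb ..#..: next=#  (t=2,i=0, bit4=1)
  nb ...##: next=.  (t=0,i=6, bit3=0)
  nb ...#.: next=#  (t=1,i=9, bit2=1)
  nb ....#: next=.  (t=1,i=8, bit1=0)
  nb .....: next=#  (t=1,i=5, bit0=1)
  bits 11000010001001001000100101110101 = 3257174389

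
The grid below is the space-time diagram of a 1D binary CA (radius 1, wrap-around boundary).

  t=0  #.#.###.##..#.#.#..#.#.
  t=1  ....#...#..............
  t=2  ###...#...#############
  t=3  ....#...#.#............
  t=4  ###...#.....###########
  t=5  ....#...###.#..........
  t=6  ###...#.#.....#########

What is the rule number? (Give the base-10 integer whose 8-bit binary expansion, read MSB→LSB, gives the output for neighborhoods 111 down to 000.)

  ###|.  b7=0 t=0,i=5
  ##.|.  b6=0 t=0,i=6
  #.#|.  b5=0 t=0,i=1
  #..|.  b4=0 t=0,i=10
  .##|#  b3=1 t=0,i=4
  .#.|.  b2=0 t=0,i=0
  ..#|.  b1=0 t=0,i=11
  ...|#  b0=1 t=1,i=0
  bits 00001001 = 9

9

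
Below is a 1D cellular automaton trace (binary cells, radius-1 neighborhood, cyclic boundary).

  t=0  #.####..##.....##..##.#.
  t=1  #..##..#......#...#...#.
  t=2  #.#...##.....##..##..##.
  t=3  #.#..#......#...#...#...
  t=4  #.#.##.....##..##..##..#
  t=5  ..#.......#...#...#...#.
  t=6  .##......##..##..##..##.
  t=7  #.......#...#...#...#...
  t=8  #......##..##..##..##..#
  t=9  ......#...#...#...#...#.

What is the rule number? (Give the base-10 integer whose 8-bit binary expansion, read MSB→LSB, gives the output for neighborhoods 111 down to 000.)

  ###|#  b7=1 t=0,i=3
  ##.|.  b6=0 t=0,i=5
  #.#|.  b5=0 t=0,i=1
  #..|.  b4=0 t=0,i=6
  .##|.  b3=0 t=0,i=2
  .#.|#  b2=1 t=0,i=0
  ..#|#  b1=1 t=0,i=7
  ...|.  b0=0 t=0,i=11
  bits 10000110 = 134

134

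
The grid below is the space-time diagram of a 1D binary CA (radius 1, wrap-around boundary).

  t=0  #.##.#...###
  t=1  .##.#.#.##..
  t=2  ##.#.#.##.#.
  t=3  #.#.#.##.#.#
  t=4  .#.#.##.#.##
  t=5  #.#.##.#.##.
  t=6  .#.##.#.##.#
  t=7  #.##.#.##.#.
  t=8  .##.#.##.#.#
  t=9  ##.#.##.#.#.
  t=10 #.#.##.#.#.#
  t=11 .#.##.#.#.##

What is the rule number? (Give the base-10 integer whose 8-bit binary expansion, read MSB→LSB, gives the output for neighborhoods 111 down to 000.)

58

  ### -> .   bit 7 = 0  t=0,i=10
  ##. -> .   bit 6 = 0  t=0,i=0
  #.# -> #   bit 5 = 1  t=0,i=1
  #.. -> #   bit 4 = 1  t=0,i=6
  .## -> #   bit 3 = 1  t=0,i=2
  .#. -> .   bit 2 = 0  t=0,i=5
  ..# -> #   bit 1 = 1  t=0,i=8
  ... -> .   bit 0 = 0  t=0,i=7
  bits 00111010 = 58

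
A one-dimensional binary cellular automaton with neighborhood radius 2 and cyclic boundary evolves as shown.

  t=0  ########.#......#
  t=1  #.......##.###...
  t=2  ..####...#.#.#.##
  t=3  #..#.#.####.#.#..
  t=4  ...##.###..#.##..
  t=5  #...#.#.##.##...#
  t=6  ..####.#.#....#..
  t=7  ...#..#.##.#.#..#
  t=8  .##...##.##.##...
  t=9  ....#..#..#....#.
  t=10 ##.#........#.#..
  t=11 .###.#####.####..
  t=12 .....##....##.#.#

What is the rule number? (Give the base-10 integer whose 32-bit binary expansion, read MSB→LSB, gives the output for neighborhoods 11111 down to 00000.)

378776613

  #####|.  b31=0 t=0,i=1
  ####.|.  b30=0 t=0,i=6
  ###.#|.  b29=0 t=0,i=7
  ###..|#  b28=1 t=1,i=13
  ##.##|.  b27=0 t=1,i=10
  ##.#.|#  b26=1 t=0,i=8
  ##..#|#  b25=1 t=2,i=0
  ##...|.  b24=0 t=1,i=14
  #.###|#  b23=1 t=1,i=11
  #.##.|.  b22=0 t=2,i=15
  #.#.#|.  b21=0 t=2,i=11
  #.#..|#  b20=1 t=0,i=9
  #..##|.  b19=0 t=2,i=1
  #..#.|.  b18=0 t=3,i=2
  #...#|#  b17=1 t=1,i=15
  #....|#  b16=1 t=0,i=11
  .####|#  b15=1 t=0,i=0
  .###.|.  b14=0 t=1,i=12
  .##.#|#  b13=1 t=1,i=9
  .##..|.  b12=0 t=2,i=16
  .#.##|#  b11=1 t=2,i=14
  .#.#.|#  b10=1 t=2,i=10
  .#..#|.  b9=0 t=3,i=1
  .#...|.  b8=0 t=0,i=10
  ..###|.  b7=0 t=0,i=16
  ..##.|.  b6=0 t=1,i=8
  ..#.#|#  b5=1 t=2,i=9
  ..#..|.  b4=0 t=1,i=0
  ...##|.  b3=0 t=0,i=15
  ...#.|#  b2=1 t=1,i=16
  ....#|.  b1=0 t=0,i=14
  .....|#  b0=1 t=0,i=12
  bits 00010110100100111010110000100101 = 378776613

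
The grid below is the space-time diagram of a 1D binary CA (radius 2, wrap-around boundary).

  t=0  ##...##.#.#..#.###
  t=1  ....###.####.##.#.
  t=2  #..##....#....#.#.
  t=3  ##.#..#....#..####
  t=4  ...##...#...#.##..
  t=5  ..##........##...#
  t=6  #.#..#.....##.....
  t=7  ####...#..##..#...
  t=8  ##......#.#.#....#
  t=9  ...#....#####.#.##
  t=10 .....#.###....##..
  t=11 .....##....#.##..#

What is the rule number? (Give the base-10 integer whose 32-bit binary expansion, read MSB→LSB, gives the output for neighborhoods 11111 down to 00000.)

36810472

  nb #####: next=.  (t=0,i=17, bit31=0)
  nb ####.: next=.  (t=0,i=0, bit30=0)
  nb ###.#: next=.  (t=1,i=6, bit29=0)
  nb ###..: next=.  (t=0,i=1, bit28=0)
  nb ##.##: next=.  (t=1,i=7, bit27=0)
  nb ##.#.: next=.  (t=0,i=7, bit26=0)
  nb ##..#: next=#  (t=7,i=12, bit25=1)
  nb ##...: next=.  (t=0,i=2, bit24=0)
  nb #.###: next=.  (t=0,i=15, bit23=0)
  nb #.##.: next=.  (t=1,i=13, bit22=0)
  nb #.#.#: next=#  (t=0,i=8, bit21=1)
  nb #.#..: next=#  (t=0,i=10, bit20=1)
  nb #..##: next=.  (t=2,i=2, bit19=0)
  nb #..#.: next=.  (t=0,i=12, bit18=0)
  nb #...#: next=.  (t=0,i=3, bit17=0)
  nb #....: next=#  (t=1,i=0, bit16=1)
  nb .####: next=#  (t=0,i=16, bit15=1)
  nb .###.: next=.  (t=1,i=5, bit14=0)
  nb .##.#: next=#  (t=0,i=6, bit13=1)
  nb .##..: next=.  (t=2,i=4, bit12=0)
  nb .#.##: next=#  (t=0,i=14, bit11=1)
  nb .#.#.: next=#  (t=0,i=9, bit10=1)
  nb .#..#: next=#  (t=0,i=11, bit9=1)
  nb .#...: next=.  (t=1,i=17, bit8=0)
  nb ..###: next=#  (t=1,i=4, bit7=1)
  nb ..##.: next=#  (t=0,i=5, bit6=1)
  nb ..#.#: next=#  (t=0,i=13, bit5=1)
  nb ..#..: next=.  (t=2,i=9, bit4=0)
  nb ...##: next=#  (t=0,i=4, bit3=1)
  nb ...#.: next=.  (t=2,i=8, bit2=0)
  nb ....#: next=.  (t=1,i=2, bit1=0)
  nb .....: next=.  (t=1,i=1, bit0=0)
  bits 00000010001100011010111011101000 = 36810472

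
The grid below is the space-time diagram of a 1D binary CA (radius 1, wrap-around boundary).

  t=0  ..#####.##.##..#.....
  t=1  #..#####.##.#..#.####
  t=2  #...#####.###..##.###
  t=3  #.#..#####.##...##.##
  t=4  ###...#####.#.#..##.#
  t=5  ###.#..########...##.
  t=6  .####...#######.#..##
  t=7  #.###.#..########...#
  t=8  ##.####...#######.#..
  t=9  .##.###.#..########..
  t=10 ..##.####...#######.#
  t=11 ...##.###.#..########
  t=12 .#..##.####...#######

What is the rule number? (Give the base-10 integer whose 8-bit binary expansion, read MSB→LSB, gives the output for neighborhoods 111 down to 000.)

  ###|#  b7=1 t=0,i=3
  ##.|#  b6=1 t=0,i=6
  #.#|#  b5=1 t=0,i=7
  #..|.  b4=0 t=0,i=13
  .##|.  b3=0 t=0,i=2
  .#.|#  b2=1 t=0,i=15
  ..#|.  b1=0 t=0,i=1
  ...|#  b0=1 t=0,i=0
  bits 11100101 = 229

229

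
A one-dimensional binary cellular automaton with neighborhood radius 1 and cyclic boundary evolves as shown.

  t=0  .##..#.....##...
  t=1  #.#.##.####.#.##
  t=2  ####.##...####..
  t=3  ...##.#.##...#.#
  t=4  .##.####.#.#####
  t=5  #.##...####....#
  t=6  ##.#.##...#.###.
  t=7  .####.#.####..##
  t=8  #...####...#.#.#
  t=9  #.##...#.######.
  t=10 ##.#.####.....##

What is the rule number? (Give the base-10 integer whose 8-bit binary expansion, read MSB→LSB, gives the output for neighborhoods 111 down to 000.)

103

  ###|.  b7=0 t=1,i=8
  ##.|#  b6=1 t=0,i=2
  #.#|#  b5=1 t=1,i=1
  #..|.  b4=0 t=0,i=3
  .##|.  b3=0 t=0,i=1
  .#.|#  b2=1 t=0,i=5
  ..#|#  b1=1 t=0,i=0
  ...|#  b0=1 t=0,i=7
  bits 01100111 = 103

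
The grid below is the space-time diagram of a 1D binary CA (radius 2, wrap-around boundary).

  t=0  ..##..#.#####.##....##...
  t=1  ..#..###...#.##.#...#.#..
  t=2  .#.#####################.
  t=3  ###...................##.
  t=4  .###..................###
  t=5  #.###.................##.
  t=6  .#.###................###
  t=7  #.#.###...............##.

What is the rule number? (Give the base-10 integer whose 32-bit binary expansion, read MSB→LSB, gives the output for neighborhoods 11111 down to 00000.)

  #####|.  b31=0 t=0,i=10
  ####.|#  b30=1 t=0,i=11
  ###.#|.  b29=0 t=0,i=12
  ###..|#  b28=1 t=1,i=7
  ##.##|#  b27=1 t=0,i=13
  ##.#.|#  b26=1 t=1,i=15
  ##..#|.  b25=0 t=0,i=4
  ##...|#  b24=1 t=0,i=16
  #.###|.  b23=0 t=0,i=8
  #.##.|#  b22=1 t=0,i=14
  #.#.#|.  b21=0 t=5,i=0
  #.#..|#  b20=1 t=1,i=16
  #..##|#  b19=1 t=1,i=4
  #..#.|#  b18=1 t=0,i=5
  #...#|#  b17=1 t=1,i=9
  #....|.  b16=0 t=0,i=17
  .####|.  b15=0 t=0,i=9
  .###.|#  b14=1 t=1,i=6
  .##.#|#  b13=1 t=1,i=14
  .##..|.  b12=0 t=0,i=3
  .#.##|#  b11=1 t=0,i=7
  .#.#.|#  b10=1 t=1,i=21
  .#..#|#  b9=1 t=1,i=3
  .#...|#  b8=1 t=1,i=17
  ..###|#  b7=1 t=1,i=5
  ..##.|#  b6=1 t=0,i=2
  ..#.#|#  b5=1 t=0,i=6
  ..#..|.  b4=0 t=1,i=2
  ...##|.  b3=0 t=0,i=1
  ...#.|#  b2=1 t=1,i=1
  ....#|.  b1=0 t=0,i=0
  .....|.  b0=0 t=0,i=24
  bits 01011101010111100110111111100100 = 1566470116

1566470116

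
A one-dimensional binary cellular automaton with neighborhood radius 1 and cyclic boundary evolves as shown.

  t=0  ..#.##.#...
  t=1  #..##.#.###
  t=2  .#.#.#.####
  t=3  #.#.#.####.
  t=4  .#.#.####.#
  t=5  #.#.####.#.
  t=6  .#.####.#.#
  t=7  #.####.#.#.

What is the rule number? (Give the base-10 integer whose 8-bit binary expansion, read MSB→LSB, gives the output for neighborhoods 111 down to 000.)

  ###|#  b7=1 t=1,i=9
  ##.|.  b6=0 t=0,i=5
  #.#|#  b5=1 t=0,i=3
  #..|#  b4=1 t=0,i=8
  .##|#  b3=1 t=0,i=4
  .#.|.  b2=0 t=0,i=2
  ..#|.  b1=0 t=0,i=1
  ...|#  b0=1 t=0,i=0
  bits 10111001 = 185

185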